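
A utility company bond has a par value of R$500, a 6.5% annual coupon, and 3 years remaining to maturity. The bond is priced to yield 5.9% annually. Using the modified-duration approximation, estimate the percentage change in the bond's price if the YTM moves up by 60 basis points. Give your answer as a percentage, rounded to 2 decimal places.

-1.60%

Periodic yield y = 0.059. Modified duration first:
  t   CF        PV=CF/(1+0.059)^t    t·PV
  1        32.50        30.6893        30.6893
  2        32.50        28.9795        57.9591
  3       532.50       448.3650     1,345.0951
  Σ                    508.0339     1,433.7435
P = 508.0339; D_Mac = 2.82214 yrs; D_mod = 2.82214/(1+0.059) = 2.66491 yrs.
ΔP/P ≈ -D_mod · Δy = -2.66491 × (+0.006) = -0.015989 = -1.5989%.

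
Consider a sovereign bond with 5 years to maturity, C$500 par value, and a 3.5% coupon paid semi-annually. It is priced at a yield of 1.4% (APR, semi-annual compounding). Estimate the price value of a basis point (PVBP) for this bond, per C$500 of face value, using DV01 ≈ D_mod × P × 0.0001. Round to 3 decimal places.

C$0.254

Periodic yield y = 0.007.
  t   CF        PV=CF/(1+0.007)^t    t·PV
  1         8.75         8.6892         8.6892
  2         8.75         8.6288        17.2575
  3         8.75         8.5688        25.7064
  4         8.75         8.5092        34.0369
  5         8.75         8.4501        42.2504
  6         8.75         8.3913        50.3480
  7         8.75         8.3330        58.3311
  8         8.75         8.2751        66.2007
  9         8.75         8.2176        73.9580
  10      508.75       474.4710     4,744.7105
  Σ                    550.5341     5,121.4886
P = 550.5341; D_Mac = 9.30276 half-year periods = 4.65138 yrs; D_mod = 4.61905 yrs.
DV01 ≈ 4.61905 × 550.5341 × 0.0001 = 0.254294.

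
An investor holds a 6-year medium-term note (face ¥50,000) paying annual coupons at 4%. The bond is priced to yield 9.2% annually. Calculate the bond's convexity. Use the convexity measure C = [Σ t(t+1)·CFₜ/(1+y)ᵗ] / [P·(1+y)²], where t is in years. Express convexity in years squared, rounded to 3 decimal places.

30.284

With y = 0.092:
  t   CF        PV=CF/(1+0.092)^t    t·PV        t(t+1)·PV
  1     2,000.00     1,831.5018     1,831.5018       3,663.0037
  2     2,000.00     1,677.1995     3,354.3990      10,063.1969
  3     2,000.00     1,535.8970     4,607.6909      18,430.7635
  4     2,000.00     1,406.4990     5,625.9962      28,129.9809
  5     2,000.00     1,288.0028     6,440.0140      38,640.0837
  6    52,000.00    30,666.7331   184,000.3986   1,288,002.7902
  Σ                 38,405.8332   205,860.0004   1,386,929.8188
P = 38,405.8332.
Convexity = Σ t(t+1)·PV / [P·(1+y)²] = 1,386,929.8188 / (38,405.8332 × 1.192464) = 30.28391.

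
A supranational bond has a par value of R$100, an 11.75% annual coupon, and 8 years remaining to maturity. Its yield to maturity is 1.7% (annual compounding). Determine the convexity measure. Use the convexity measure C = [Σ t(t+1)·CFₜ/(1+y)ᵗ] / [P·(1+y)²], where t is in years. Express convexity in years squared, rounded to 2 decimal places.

With y = 0.017:
  t   CF        PV=CF/(1+0.017)^t    t·PV        t(t+1)·PV
  1        11.75        11.5536        11.5536          23.1072
  2        11.75        11.3605        22.7209          68.1628
  3        11.75        11.1706        33.5117         134.0467
  4        11.75        10.9838        43.9353         219.6767
  5        11.75        10.8002        54.0012         324.0070
  6        11.75        10.6197        63.7182         446.0273
  7        11.75        10.4422        73.0953         584.7621
  8       111.75        97.6517       781.2138       7,030.9240
  Σ                    174.5823     1,083.7499       8,830.7138
P = 174.5823.
Convexity = Σ t(t+1)·PV / [P·(1+y)²] = 8,830.7138 / (174.5823 × 1.034289) = 48.90505.

48.91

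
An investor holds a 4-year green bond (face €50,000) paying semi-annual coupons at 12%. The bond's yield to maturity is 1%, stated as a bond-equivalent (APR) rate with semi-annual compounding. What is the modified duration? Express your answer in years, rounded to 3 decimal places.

Periodic yield y = 0.005. First find Macaulay duration:
  t   CF        PV=CF/(1+0.005)^t    t·PV
  1     3,000.00     2,985.0746     2,985.0746
  2     3,000.00     2,970.2235     5,940.4470
  3     3,000.00     2,955.4463     8,866.3388
  4     3,000.00     2,940.7426    11,762.9703
  5     3,000.00     2,926.1120    14,630.5600
  6     3,000.00     2,911.5542    17,469.3254
  7     3,000.00     2,897.0689    20,279.4822
  8    53,000.00    50,926.9158   407,415.3264
  Σ                 71,513.1379   489,349.5248
P = 71,513.1379; Macaulay duration = 489,349.5248 / 71,513.1379 = 6.84279 half-year periods = 3.42140 years.
Modified duration = D_Mac / (1 + y) = 3.42140 / 1.005 = 3.40437 years.

3.404 years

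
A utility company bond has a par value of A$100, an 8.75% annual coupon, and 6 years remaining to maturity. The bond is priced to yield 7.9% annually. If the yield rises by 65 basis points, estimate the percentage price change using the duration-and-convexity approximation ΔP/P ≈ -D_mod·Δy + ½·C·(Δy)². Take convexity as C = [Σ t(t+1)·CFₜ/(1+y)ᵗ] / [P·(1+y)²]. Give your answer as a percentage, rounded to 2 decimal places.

-2.92%

With y = 0.079:
  t   CF        PV=CF/(1+0.079)^t    t·PV        t(t+1)·PV
  1         8.75         8.1094         8.1094          16.2187
  2         8.75         7.5156        15.0313          45.0938
  3         8.75         6.9654        20.8961          83.5843
  4         8.75         6.4554        25.8215         129.1077
  5         8.75         5.9827        29.9137         179.4825
  6       108.75        68.9129       413.4775       2,894.3423
  Σ                    103.9414       513.2495       3,347.8293
P = 103.9414; D_Mac = 4.93787 yrs; D_mod = 4.57634 yrs; C = 27.66508.
Duration effect: -4.57634 × (+0.0065) = -0.029746
Convexity effect: 0.5 × 27.66508 × (0.0065)² = +0.0005844
ΔP/P ≈ -0.029746 + 0.0005844 = -0.029162 = -2.9162%.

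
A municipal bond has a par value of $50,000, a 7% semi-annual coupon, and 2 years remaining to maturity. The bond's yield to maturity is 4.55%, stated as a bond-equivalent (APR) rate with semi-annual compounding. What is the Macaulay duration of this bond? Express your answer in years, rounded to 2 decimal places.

Periodic yield y = 0.02275. Discount each cash flow and weight by its period:
  t   CF        PV=CF/(1+0.02275)^t    t·PV
  1     1,750.00     1,711.0731     1,711.0731
  2     1,750.00     1,673.0121     3,346.0241
  3     1,750.00     1,635.7977     4,907.3930
  4    51,750.00    47,296.8700   189,187.4802
  Σ                 52,316.7529   199,151.9704
Price P = Σ PV = 52,316.7529.
Macaulay duration = Σ(t·PV) / P = 199,151.9704 / 52,316.7529 = 3.80666 half-year periods.
In years: 3.80666 / 2 = 1.90333 years.

1.90 years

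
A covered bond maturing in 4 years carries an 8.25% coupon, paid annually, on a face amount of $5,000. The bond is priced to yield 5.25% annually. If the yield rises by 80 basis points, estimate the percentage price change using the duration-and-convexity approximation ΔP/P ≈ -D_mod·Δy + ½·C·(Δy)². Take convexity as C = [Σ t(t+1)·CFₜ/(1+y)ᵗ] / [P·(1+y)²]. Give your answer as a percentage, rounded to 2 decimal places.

-2.68%

With y = 0.0525:
  t   CF        PV=CF/(1+0.0525)^t    t·PV        t(t+1)·PV
  1       412.50       391.9240       391.9240         783.8480
  2       412.50       372.3743       744.7487       2,234.2460
  3       412.50       353.7998     1,061.3995       4,245.5982
  4     5,412.50     4,410.7200    17,642.8801      88,214.4005
  Σ                  5,528.8182    19,840.9523      95,478.0927
P = 5,528.8182; D_Mac = 3.58864 yrs; D_mod = 3.40964 yrs; C = 15.58932.
Duration effect: -3.40964 × (+0.008) = -0.027277
Convexity effect: 0.5 × 15.58932 × (0.008)² = +0.0004989
ΔP/P ≈ -0.027277 + 0.0004989 = -0.026778 = -2.6778%.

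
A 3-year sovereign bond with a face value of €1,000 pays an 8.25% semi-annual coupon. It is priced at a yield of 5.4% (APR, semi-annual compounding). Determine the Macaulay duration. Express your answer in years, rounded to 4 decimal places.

2.7302 years

Periodic yield y = 0.027. Discount each cash flow and weight by its period:
  t   CF        PV=CF/(1+0.027)^t    t·PV
  1        41.25        40.1655        40.1655
  2        41.25        39.1096        78.2191
  3        41.25        38.0814       114.2441
  4        41.25        37.0802       148.3208
  5        41.25        36.1054       180.5268
  6     1,041.25       887.4264     5,324.5585
  Σ                  1,077.9685     5,886.0350
Price P = Σ PV = 1,077.9685.
Macaulay duration = Σ(t·PV) / P = 5,886.0350 / 1,077.9685 = 5.46030 half-year periods.
In years: 5.46030 / 2 = 2.73015 years.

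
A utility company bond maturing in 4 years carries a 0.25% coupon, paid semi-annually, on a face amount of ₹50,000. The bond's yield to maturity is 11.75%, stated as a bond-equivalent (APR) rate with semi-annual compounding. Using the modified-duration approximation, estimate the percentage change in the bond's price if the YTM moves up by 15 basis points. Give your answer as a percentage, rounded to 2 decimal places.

Periodic yield y = 0.05875. Modified duration first:
  t   CF        PV=CF/(1+0.05875)^t    t·PV
  1        62.50        59.0319        59.0319
  2        62.50        55.7562       111.5124
  3        62.50        52.6623       157.9869
  4        62.50        49.7401       198.9602
  5        62.50        46.9800       234.8999
  6        62.50        44.3731       266.2384
  7        62.50        41.9108       293.3757
  8    50,062.50    31,707.7297   253,661.8373
  Σ                 32,058.1840   254,983.8427
P = 32,058.1840; D_Mac = 7.95378 half-year periods = 3.97689 yrs; D_mod = 3.97689/(1+0.05875) = 3.75621 yrs.
ΔP/P ≈ -D_mod · Δy = -3.75621 × (+0.0015) = -0.005634 = -0.5634%.

-0.56%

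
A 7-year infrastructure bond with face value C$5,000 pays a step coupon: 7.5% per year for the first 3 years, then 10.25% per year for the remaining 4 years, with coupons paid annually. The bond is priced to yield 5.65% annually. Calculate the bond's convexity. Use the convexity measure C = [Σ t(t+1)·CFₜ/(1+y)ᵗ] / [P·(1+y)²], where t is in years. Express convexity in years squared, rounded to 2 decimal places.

38.08

With y = 0.0565:
  t   CF        PV=CF/(1+0.0565)^t    t·PV        t(t+1)·PV
  1       375.00       354.9456       354.9456         709.8912
  2       375.00       335.9636       671.9273       2,015.7818
  3       375.00       317.9968       953.9904       3,815.9617
  4       512.50       411.3541     1,645.4165       8,227.0826
  5       512.50       389.3555     1,946.7777      11,680.6663
  6       512.50       368.5334     2,211.2004      15,478.4031
  7     5,512.50     3,751.9936    26,263.9554     210,111.6435
  Σ                  5,930.1427    34,048.2134     252,039.4301
P = 5,930.1427.
Convexity = Σ t(t+1)·PV / [P·(1+y)²] = 252,039.4301 / (5,930.1427 × 1.116192) = 38.07714.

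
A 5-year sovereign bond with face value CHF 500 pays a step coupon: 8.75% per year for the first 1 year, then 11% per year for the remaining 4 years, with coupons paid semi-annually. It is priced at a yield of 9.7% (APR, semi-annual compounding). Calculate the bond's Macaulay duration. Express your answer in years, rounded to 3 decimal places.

4.071 years

Periodic yield y = 0.0485. Discount each cash flow and weight by its period:
  t   CF        PV=CF/(1+0.0485)^t    t·PV
  1       21.875        20.8631        20.8631
  2       21.875        19.8981        39.7962
  3       27.500        23.8576        71.5729
  4       27.500        22.7541        91.0163
  5       27.500        21.7015       108.5077
  6       27.500        20.6977       124.1862
  7       27.500        19.7403       138.1821
  8       27.500        18.8272       150.6174
  9       27.500        17.9563       161.6067
  10     527.500       328.5021     3,285.0207
  Σ                    514.7980     4,191.3692
Price P = Σ PV = 514.7980.
Macaulay duration = Σ(t·PV) / P = 4,191.3692 / 514.7980 = 8.14177 half-year periods.
In years: 8.14177 / 2 = 4.07089 years.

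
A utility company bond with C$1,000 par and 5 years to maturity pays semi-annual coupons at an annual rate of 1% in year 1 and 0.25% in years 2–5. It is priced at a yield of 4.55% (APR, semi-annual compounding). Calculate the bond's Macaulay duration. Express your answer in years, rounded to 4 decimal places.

Periodic yield y = 0.02275. Discount each cash flow and weight by its period:
  t   CF        PV=CF/(1+0.02275)^t    t·PV
  1         5.00         4.8888         4.8888
  2         5.00         4.7800         9.5601
  3         1.25         1.1684         3.5053
  4         1.25         1.1424         4.5697
  5         1.25         1.1170         5.5851
  6         1.25         1.0922         6.5531
  7         1.25         1.0679         7.4752
  8         1.25         1.0441         8.3530
  9         1.25         1.0209         9.1881
  10    1,001.25       799.5537     7,995.5372
  Σ                    816.8755     8,055.2156
Price P = Σ PV = 816.8755.
Macaulay duration = Σ(t·PV) / P = 8,055.2156 / 816.8755 = 9.86101 half-year periods.
In years: 9.86101 / 2 = 4.93050 years.

4.9305 years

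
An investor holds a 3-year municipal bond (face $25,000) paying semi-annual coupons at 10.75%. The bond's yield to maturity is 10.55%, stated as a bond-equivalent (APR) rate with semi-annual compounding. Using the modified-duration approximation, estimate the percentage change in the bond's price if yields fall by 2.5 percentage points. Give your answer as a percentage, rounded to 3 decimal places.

Periodic yield y = 0.05275. Modified duration first:
  t   CF        PV=CF/(1+0.05275)^t    t·PV
  1     1,343.75     1,276.4189     1,276.4189
  2     1,343.75     1,212.4616     2,424.9231
  3     1,343.75     1,151.7089     3,455.1267
  4     1,343.75     1,094.0004     4,376.0016
  5     1,343.75     1,039.1835     5,195.9173
  6    26,343.75    19,352.0107   116,112.0643
  Σ                 25,125.7839   132,840.4519
P = 25,125.7839; D_Mac = 5.28702 half-year periods = 2.64351 yrs; D_mod = 2.64351/(1+0.05275) = 2.51105 yrs.
ΔP/P ≈ -D_mod · Δy = -2.51105 × (-0.025) = +0.062776 = +6.2776%.

+6.278%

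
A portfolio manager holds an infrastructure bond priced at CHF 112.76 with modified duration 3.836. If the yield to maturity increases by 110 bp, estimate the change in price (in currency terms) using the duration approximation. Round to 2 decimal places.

Duration approximation: ΔP/P ≈ -D_mod · Δy = -3.836 × (+0.011) = -0.042196.
ΔP ≈ 112.76 × (-0.042196) = -4.75802096.

-CHF 4.76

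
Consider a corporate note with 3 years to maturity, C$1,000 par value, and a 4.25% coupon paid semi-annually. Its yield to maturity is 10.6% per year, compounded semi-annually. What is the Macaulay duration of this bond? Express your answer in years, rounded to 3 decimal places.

2.832 years

Periodic yield y = 0.053. Discount each cash flow and weight by its period:
  t   CF        PV=CF/(1+0.053)^t    t·PV
  1        21.25        20.1804        20.1804
  2        21.25        19.1647        38.3294
  3        21.25        18.2001        54.6003
  4        21.25        17.2840        69.1362
  5        21.25        16.4141        82.0705
  6     1,021.25       749.1380     4,494.8282
  Σ                    840.3814     4,759.1450
Price P = Σ PV = 840.3814.
Macaulay duration = Σ(t·PV) / P = 4,759.1450 / 840.3814 = 5.66308 half-year periods.
In years: 5.66308 / 2 = 2.83154 years.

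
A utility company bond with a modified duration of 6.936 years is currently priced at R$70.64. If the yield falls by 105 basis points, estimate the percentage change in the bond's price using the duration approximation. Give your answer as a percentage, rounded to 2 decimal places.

+7.28%

Duration approximation: ΔP/P ≈ -D_mod · Δy = -6.936 × (-0.0105) = +0.072828.
As a percentage: +7.2828%.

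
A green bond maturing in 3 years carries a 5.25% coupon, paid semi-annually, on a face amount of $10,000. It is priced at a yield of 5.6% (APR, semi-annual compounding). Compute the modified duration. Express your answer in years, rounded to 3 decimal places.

Periodic yield y = 0.028. First find Macaulay duration:
  t   CF        PV=CF/(1+0.028)^t    t·PV
  1       262.50       255.3502       255.3502
  2       262.50       248.3951       496.7903
  3       262.50       241.6295       724.8885
  4       262.50       235.0482       940.1926
  5       262.50       228.6461     1,143.2303
  6    10,262.50     8,695.4985    52,172.9907
  Σ                  9,904.5675    55,733.4426
P = 9,904.5675; Macaulay duration = 55,733.4426 / 9,904.5675 = 5.62704 half-year periods = 2.81352 years.
Modified duration = D_Mac / (1 + y) = 2.81352 / 1.028 = 2.73689 years.

2.737 years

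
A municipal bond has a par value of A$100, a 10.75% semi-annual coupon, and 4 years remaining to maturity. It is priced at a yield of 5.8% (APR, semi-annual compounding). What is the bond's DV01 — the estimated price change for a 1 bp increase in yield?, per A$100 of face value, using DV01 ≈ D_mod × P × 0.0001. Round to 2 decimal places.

Periodic yield y = 0.029.
  t   CF        PV=CF/(1+0.029)^t    t·PV
  1        5.375         5.2235         5.2235
  2        5.375         5.0763        10.1526
  3        5.375         4.9332        14.7997
  4        5.375         4.7942        19.1768
  5        5.375         4.6591        23.2955
  6        5.375         4.5278        27.1667
  7        5.375         4.4002        30.8013
  8      105.375        83.8329       670.6634
  Σ                    117.4473       801.2795
P = 117.4473; D_Mac = 6.82246 half-year periods = 3.41123 yrs; D_mod = 3.31509 yrs.
DV01 ≈ 3.31509 × 117.4473 × 0.0001 = 0.038935.

A$0.04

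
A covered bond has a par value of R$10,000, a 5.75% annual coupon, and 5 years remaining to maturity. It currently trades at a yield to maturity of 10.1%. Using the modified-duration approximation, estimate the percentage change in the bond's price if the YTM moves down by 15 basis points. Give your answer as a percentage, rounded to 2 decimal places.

+0.60%

Periodic yield y = 0.101. Modified duration first:
  t   CF        PV=CF/(1+0.101)^t    t·PV
  1       575.00       522.2525       522.2525
  2       575.00       474.3438       948.6876
  3       575.00       430.8300     1,292.4899
  4       575.00       391.3079     1,565.2314
  5    10,575.00     6,536.4777    32,682.3883
  Σ                  8,355.2117    37,011.0496
P = 8,355.2117; D_Mac = 4.42970 yrs; D_mod = 4.42970/(1+0.101) = 4.02334 yrs.
ΔP/P ≈ -D_mod · Δy = -4.02334 × (-0.0015) = +0.006035 = +0.6035%.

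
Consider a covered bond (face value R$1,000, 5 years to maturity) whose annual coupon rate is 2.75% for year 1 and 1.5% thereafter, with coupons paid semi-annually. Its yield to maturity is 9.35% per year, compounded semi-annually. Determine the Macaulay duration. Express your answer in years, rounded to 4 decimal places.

4.7256 years

Periodic yield y = 0.04675. Discount each cash flow and weight by its period:
  t   CF        PV=CF/(1+0.04675)^t    t·PV
  1        13.75        13.1359        13.1359
  2        13.75        12.5492        25.0984
  3         7.50         6.5393        19.6179
  4         7.50         6.2473        24.9890
  5         7.50         5.9682        29.8412
  6         7.50         5.7017        34.2101
  7         7.50         5.4470        38.1293
  8         7.50         5.2038        41.6301
  9         7.50         4.9714        44.7422
  10    1,007.50       637.9922     6,379.9219
  Σ                    703.7560     6,651.3161
Price P = Σ PV = 703.7560.
Macaulay duration = Σ(t·PV) / P = 6,651.3161 / 703.7560 = 9.45117 half-year periods.
In years: 9.45117 / 2 = 4.72558 years.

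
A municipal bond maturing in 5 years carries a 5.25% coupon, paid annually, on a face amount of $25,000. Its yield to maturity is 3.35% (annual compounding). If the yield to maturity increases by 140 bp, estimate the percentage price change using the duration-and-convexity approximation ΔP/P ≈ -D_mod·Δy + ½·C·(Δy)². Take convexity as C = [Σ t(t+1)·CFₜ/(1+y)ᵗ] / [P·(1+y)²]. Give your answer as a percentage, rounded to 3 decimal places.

-5.918%

With y = 0.0335:
  t   CF        PV=CF/(1+0.0335)^t    t·PV        t(t+1)·PV
  1     1,312.50     1,269.9565     1,269.9565       2,539.9129
  2     1,312.50     1,228.7919     2,457.5839       7,372.7516
  3     1,312.50     1,188.9617     3,566.8851      14,267.5405
  4     1,312.50     1,150.4226     4,601.6902      23,008.4511
  5    26,312.50    22,315.6586   111,578.2929     669,469.7575
  Σ                 27,153.7912   123,474.4086     716,658.4137
P = 27,153.7912; D_Mac = 4.54723 yrs; D_mod = 4.39983 yrs; C = 24.70932.
Duration effect: -4.39983 × (+0.014) = -0.061598
Convexity effect: 0.5 × 24.70932 × (0.014)² = +0.0024215
ΔP/P ≈ -0.061598 + 0.0024215 = -0.059176 = -5.9176%.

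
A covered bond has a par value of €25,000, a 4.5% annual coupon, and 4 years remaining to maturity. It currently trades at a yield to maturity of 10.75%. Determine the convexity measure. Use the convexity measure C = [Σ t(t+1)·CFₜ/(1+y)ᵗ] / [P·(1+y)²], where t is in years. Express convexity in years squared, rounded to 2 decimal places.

14.78

With y = 0.1075:
  t   CF        PV=CF/(1+0.1075)^t    t·PV        t(t+1)·PV
  1     1,125.00     1,015.8014     1,015.8014       2,031.6027
  2     1,125.00       917.2021     1,834.4043       5,503.2128
  3     1,125.00       828.1735     2,484.5204       9,938.0817
  4    26,125.00    17,365.2628    69,461.0511     347,305.2555
  Σ                 20,126.4397    74,795.7771     364,778.1527
P = 20,126.4397.
Convexity = Σ t(t+1)·PV / [P·(1+y)²] = 364,778.1527 / (20,126.4397 × 1.226556) = 14.77660.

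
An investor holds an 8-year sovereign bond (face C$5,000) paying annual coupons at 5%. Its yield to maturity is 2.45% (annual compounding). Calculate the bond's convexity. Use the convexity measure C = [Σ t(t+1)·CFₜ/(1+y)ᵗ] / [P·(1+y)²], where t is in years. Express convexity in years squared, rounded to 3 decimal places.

56.082

With y = 0.0245:
  t   CF        PV=CF/(1+0.0245)^t    t·PV        t(t+1)·PV
  1       250.00       244.0215       244.0215         488.0429
  2       250.00       238.1859       476.3718       1,429.1155
  3       250.00       232.4899       697.4697       2,789.8790
  4       250.00       226.9301       907.7205       4,538.6026
  5       250.00       221.5033     1,107.5165       6,645.0989
  6       250.00       216.2062     1,297.2375       9,080.6623
  7       250.00       211.0359     1,477.2511      11,818.0085
  8     5,250.00     4,325.7718    34,606.1741     311,455.5670
  Σ                  5,916.1446    40,813.7627     348,244.9766
P = 5,916.1446.
Convexity = Σ t(t+1)·PV / [P·(1+y)²] = 348,244.9766 / (5,916.1446 × 1.049600) = 56.08183.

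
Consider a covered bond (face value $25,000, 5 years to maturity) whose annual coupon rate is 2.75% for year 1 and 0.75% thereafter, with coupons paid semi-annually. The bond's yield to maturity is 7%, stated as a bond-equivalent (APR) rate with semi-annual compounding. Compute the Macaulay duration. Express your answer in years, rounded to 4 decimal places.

4.7953 years

Periodic yield y = 0.035. Discount each cash flow and weight by its period:
  t   CF        PV=CF/(1+0.035)^t    t·PV
  1       343.75       332.1256       332.1256
  2       343.75       320.8943       641.7886
  3        93.75        84.5571       253.6714
  4        93.75        81.6977       326.7908
  5        93.75        78.9350       394.6749
  6        93.75        76.2657       457.5941
  7        93.75        73.6867       515.8066
  8        93.75        71.1948       569.5587
  9        93.75        68.7873       619.0855
  10   25,093.75    17,789.4315   177,894.3148
  Σ                 18,977.5757   182,005.4110
Price P = Σ PV = 18,977.5757.
Macaulay duration = Σ(t·PV) / P = 182,005.4110 / 18,977.5757 = 9.59055 half-year periods.
In years: 9.59055 / 2 = 4.79528 years.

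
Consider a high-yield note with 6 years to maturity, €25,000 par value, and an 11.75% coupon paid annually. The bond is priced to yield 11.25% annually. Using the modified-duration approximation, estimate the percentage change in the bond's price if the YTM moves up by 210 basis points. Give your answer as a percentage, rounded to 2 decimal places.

Periodic yield y = 0.1125. Modified duration first:
  t   CF        PV=CF/(1+0.1125)^t    t·PV
  1     2,937.50     2,640.4494     2,640.4494
  2     2,937.50     2,373.4377     4,746.8754
  3     2,937.50     2,133.4271     6,400.2814
  4     2,937.50     1,917.6873     7,670.7493
  5     2,937.50     1,723.7639     8,618.8194
  6    27,937.50    14,736.2650    88,417.5900
  Σ                 25,525.0305   118,494.7649
P = 25,525.0305; D_Mac = 4.64230 yrs; D_mod = 4.64230/(1+0.1125) = 4.17285 yrs.
ΔP/P ≈ -D_mod · Δy = -4.17285 × (+0.021) = -0.087630 = -8.7630%.

-8.76%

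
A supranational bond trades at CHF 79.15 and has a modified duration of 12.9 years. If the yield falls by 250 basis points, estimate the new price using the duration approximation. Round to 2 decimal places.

Duration approximation: ΔP/P ≈ -D_mod · Δy = -12.9 × (-0.025) = +0.322500.
New price ≈ 79.15 × (1 + 0.322500) = 104.675875.

CHF 104.68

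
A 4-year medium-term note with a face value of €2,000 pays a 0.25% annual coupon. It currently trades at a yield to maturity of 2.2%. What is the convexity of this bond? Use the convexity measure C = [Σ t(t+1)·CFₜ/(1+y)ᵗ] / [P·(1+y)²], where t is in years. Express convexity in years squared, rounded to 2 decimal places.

19.05

With y = 0.022:
  t   CF        PV=CF/(1+0.022)^t    t·PV        t(t+1)·PV
  1         5.00         4.8924         4.8924           9.7847
  2         5.00         4.7871         9.5741          28.7223
  3         5.00         4.6840        14.0520          56.2081
  4     2,005.00     1,837.8531     7,351.4124      36,757.0619
  Σ                  1,852.2165     7,379.9309      36,851.7770
P = 1,852.2165.
Convexity = Σ t(t+1)·PV / [P·(1+y)²] = 36,851.7770 / (1,852.2165 × 1.044484) = 19.04868.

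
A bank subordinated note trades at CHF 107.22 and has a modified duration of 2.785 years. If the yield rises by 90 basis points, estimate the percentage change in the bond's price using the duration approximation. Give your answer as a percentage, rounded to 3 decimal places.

-2.507%

Duration approximation: ΔP/P ≈ -D_mod · Δy = -2.785 × (+0.009) = -0.025065.
As a percentage: -2.5065%.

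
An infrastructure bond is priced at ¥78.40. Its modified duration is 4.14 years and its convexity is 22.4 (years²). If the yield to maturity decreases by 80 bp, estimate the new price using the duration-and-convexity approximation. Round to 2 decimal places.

Duration effect: -D_mod·Δy = -4.14 × (-0.008) = +0.033120
Convexity effect: ½·C·(Δy)² = 0.5 × 22.4 × (-0.008)² = +0.0007168
ΔP/P ≈ +0.033120 + 0.0007168 = +0.0338368
New price ≈ 78.40 × (1 + 0.0338368) = 81.05280512.

¥81.05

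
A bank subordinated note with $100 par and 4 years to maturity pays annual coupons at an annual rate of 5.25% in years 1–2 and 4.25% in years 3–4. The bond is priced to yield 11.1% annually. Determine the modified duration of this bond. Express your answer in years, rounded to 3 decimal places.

Periodic yield y = 0.111. First find Macaulay duration:
  t   CF        PV=CF/(1+0.111)^t    t·PV
  1         5.25         4.7255         4.7255
  2         5.25         4.2534         8.5067
  3         4.25         3.0992         9.2975
  4       104.25        68.4258       273.7032
  Σ                     80.5038       296.2329
P = 80.5038; Macaulay duration = 296.2329 / 80.5038 = 3.67974 years.
Modified duration = D_Mac / (1 + y) = 3.67974 / 1.111 = 3.31210 years.

3.312 years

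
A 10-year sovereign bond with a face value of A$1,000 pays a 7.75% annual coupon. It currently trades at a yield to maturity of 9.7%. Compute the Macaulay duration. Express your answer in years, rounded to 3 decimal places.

Periodic yield y = 0.097. Discount each cash flow and weight by its year:
  t   CF        PV=CF/(1+0.097)^t    t·PV
  1        77.50        70.6472        70.6472
  2        77.50        64.4004       128.8008
  3        77.50        58.7059       176.1177
  4        77.50        53.5150       214.0598
  5        77.50        48.7830       243.9150
  6        77.50        44.4695       266.8168
  7        77.50        40.5373       283.7614
  8        77.50        36.9529       295.6233
  9        77.50        33.6854       303.1688
  10    1,077.50       426.9244     4,269.2443
  Σ                    878.6211     6,252.1552
Price P = Σ PV = 878.6211.
Macaulay duration = Σ(t·PV) / P = 6,252.1552 / 878.6211 = 7.11587 years.

7.116 years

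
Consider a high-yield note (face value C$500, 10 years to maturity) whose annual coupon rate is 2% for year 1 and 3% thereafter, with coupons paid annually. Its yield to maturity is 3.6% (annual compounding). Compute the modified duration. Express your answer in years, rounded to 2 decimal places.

8.52 years

Periodic yield y = 0.036. First find Macaulay duration:
  t   CF        PV=CF/(1+0.036)^t    t·PV
  1        10.00         9.6525         9.6525
  2        15.00        13.9756        27.9513
  3        15.00        13.4900        40.4700
  4        15.00        13.0212        52.0849
  5        15.00        12.5688        62.8438
  6        15.00        12.1320        72.7921
  7        15.00        11.7104        81.9730
  8        15.00        11.3035        90.4281
  9        15.00        10.9107        98.1965
  10      515.00       361.5844     3,615.8439
  Σ                    470.3492     4,152.2361
P = 470.3492; Macaulay duration = 4,152.2361 / 470.3492 = 8.82799 years.
Modified duration = D_Mac / (1 + y) = 8.82799 / 1.036 = 8.52122 years.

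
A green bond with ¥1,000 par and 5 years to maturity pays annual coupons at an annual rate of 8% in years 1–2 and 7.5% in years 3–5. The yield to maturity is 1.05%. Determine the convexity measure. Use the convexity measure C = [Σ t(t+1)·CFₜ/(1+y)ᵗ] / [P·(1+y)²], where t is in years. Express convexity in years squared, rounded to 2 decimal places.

With y = 0.0105:
  t   CF        PV=CF/(1+0.0105)^t    t·PV        t(t+1)·PV
  1        80.00        79.1687        79.1687         158.3375
  2        80.00        78.3461       156.6922         470.0766
  3        75.00        72.6863       218.0588         872.2351
  4        75.00        71.9310       287.7239       1,438.6196
  5     1,075.00     1,020.2976     5,101.4881      30,608.9287
  Σ                  1,322.4297     5,843.1317      33,548.1975
P = 1,322.4297.
Convexity = Σ t(t+1)·PV / [P·(1+y)²] = 33,548.1975 / (1,322.4297 × 1.021110) = 24.84414.

24.84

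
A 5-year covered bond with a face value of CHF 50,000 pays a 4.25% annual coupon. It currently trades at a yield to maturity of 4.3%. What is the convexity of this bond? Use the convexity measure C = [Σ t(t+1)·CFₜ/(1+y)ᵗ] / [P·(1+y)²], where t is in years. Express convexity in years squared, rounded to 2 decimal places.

24.71

With y = 0.043:
  t   CF        PV=CF/(1+0.043)^t    t·PV        t(t+1)·PV
  1     2,125.00     2,037.3921     2,037.3921       4,074.7843
  2     2,125.00     1,953.3961     3,906.7922      11,720.3766
  3     2,125.00     1,872.8630     5,618.5890      22,474.3560
  4     2,125.00     1,795.6500     7,182.6002      35,913.0009
  5    52,125.00    42,230.3349   211,151.6747   1,266,910.0479
  Σ                 49,889.6362   229,897.0482   1,341,092.5657
P = 49,889.6362.
Convexity = Σ t(t+1)·PV / [P·(1+y)²] = 1,341,092.5657 / (49,889.6362 × 1.087849) = 24.71040.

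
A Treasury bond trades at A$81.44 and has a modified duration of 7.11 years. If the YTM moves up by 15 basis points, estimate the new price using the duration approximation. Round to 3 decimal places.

Duration approximation: ΔP/P ≈ -D_mod · Δy = -7.11 × (+0.0015) = -0.010665.
New price ≈ 81.44 × (1 - 0.010665) = 80.5714424.

A$80.571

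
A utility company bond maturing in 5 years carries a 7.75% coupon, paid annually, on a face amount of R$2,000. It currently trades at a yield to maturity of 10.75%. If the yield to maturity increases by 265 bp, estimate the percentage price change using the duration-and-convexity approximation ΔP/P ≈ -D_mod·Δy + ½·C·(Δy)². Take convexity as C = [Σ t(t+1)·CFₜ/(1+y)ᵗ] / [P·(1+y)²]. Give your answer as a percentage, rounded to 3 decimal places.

With y = 0.1075:
  t   CF        PV=CF/(1+0.1075)^t    t·PV        t(t+1)·PV
  1       155.00       139.9549       139.9549         279.9097
  2       155.00       126.3701       252.7401         758.2204
  3       155.00       114.1039       342.3117       1,369.2468
  4       155.00       103.0284       412.1134       2,060.5671
  5     2,155.00     1,293.3873     6,466.9366      38,801.6197
  Σ                  1,776.8445     7,614.0567      43,269.5637
P = 1,776.8445; D_Mac = 4.28516 yrs; D_mod = 3.86922 yrs; C = 19.85389.
Duration effect: -3.86922 × (+0.0265) = -0.102534
Convexity effect: 0.5 × 19.85389 × (0.0265)² = +0.0069712
ΔP/P ≈ -0.102534 + 0.0069712 = -0.095563 = -9.5563%.

-9.556%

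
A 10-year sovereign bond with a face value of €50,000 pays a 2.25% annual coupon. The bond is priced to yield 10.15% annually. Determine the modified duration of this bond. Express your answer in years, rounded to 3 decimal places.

7.805 years

Periodic yield y = 0.1015. First find Macaulay duration:
  t   CF        PV=CF/(1+0.1015)^t    t·PV
  1     1,125.00     1,021.3345     1,021.3345
  2     1,125.00       927.2216     1,854.4431
  3     1,125.00       841.7808     2,525.3424
  4     1,125.00       764.2132     3,056.8527
  5     1,125.00       693.7932     3,468.9658
  6     1,125.00       629.8622     3,779.1729
  7     1,125.00       571.8222     4,002.7554
  8     1,125.00       519.1305     4,153.0437
  9     1,125.00       471.2941     4,241.6470
  10   51,125.00    19,444.1206   194,441.2060
  Σ                 25,884.5728   222,544.7635
P = 25,884.5728; Macaulay duration = 222,544.7635 / 25,884.5728 = 8.59758 years.
Modified duration = D_Mac / (1 + y) = 8.59758 / 1.1015 = 7.80534 years.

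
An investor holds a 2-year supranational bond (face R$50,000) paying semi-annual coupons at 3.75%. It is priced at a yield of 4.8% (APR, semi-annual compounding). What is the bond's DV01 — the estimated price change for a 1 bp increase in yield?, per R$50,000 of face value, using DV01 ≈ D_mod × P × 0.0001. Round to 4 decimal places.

R$9.3082

Periodic yield y = 0.024.
  t   CF        PV=CF/(1+0.024)^t    t·PV
  1       937.50       915.5273       915.5273
  2       937.50       894.0697     1,788.1393
  3       937.50       873.1149     2,619.3447
  4    50,937.50    46,327.3864   185,309.5455
  Σ                 49,010.0983   190,632.5569
P = 49,010.0983; D_Mac = 3.88966 half-year periods = 1.94483 yrs; D_mod = 1.89925 yrs.
DV01 ≈ 1.89925 × 49,010.0983 × 0.0001 = 9.308230.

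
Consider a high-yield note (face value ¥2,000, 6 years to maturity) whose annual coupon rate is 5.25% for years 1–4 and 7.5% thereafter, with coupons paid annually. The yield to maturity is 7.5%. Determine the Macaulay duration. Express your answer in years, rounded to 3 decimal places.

5.261 years

Periodic yield y = 0.075. Discount each cash flow and weight by its year:
  t   CF        PV=CF/(1+0.075)^t    t·PV
  1       105.00        97.6744        97.6744
  2       105.00        90.8599       181.7198
  3       105.00        84.5209       253.5626
  4       105.00        78.6241       314.4962
  5       150.00       104.4838       522.4190
  6     2,150.00     1,393.1173     8,358.7036
  Σ                  1,849.2803     9,728.5756
Price P = Σ PV = 1,849.2803.
Macaulay duration = Σ(t·PV) / P = 9,728.5756 / 1,849.2803 = 5.26074 years.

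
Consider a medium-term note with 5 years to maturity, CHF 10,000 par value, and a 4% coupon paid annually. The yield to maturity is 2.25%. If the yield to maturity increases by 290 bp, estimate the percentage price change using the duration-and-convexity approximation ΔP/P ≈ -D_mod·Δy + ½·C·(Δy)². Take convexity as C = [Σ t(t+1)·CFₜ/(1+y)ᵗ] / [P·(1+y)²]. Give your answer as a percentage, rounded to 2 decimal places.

-12.08%

With y = 0.0225:
  t   CF        PV=CF/(1+0.0225)^t    t·PV        t(t+1)·PV
  1       400.00       391.1980       391.1980         782.3961
  2       400.00       382.5898       765.1795       2,295.5386
  3       400.00       374.1709     1,122.5128       4,490.0511
  4       400.00       365.9373     1,463.7494       7,318.7468
  5    10,400.00     9,305.0081    46,525.0405     279,150.2432
  Σ                 10,818.9042    50,267.6803     294,036.9759
P = 10,818.9042; D_Mac = 4.64628 yrs; D_mod = 4.54404 yrs; C = 25.99513.
Duration effect: -4.54404 × (+0.029) = -0.131777
Convexity effect: 0.5 × 25.99513 × (0.029)² = +0.0109310
ΔP/P ≈ -0.131777 + 0.0109310 = -0.120846 = -12.0846%.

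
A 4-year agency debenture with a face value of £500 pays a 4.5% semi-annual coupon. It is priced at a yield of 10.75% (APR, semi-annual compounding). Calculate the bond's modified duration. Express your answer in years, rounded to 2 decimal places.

3.48 years

Periodic yield y = 0.05375. First find Macaulay duration:
  t   CF        PV=CF/(1+0.05375)^t    t·PV
  1        11.25        10.6762        10.6762
  2        11.25        10.1316        20.2632
  3        11.25         9.6148        28.8444
  4        11.25         9.1244        36.4974
  5        11.25         8.6589        43.2947
  6        11.25         8.2173        49.3036
  7        11.25         7.7981        54.5868
  8       511.25       336.3045     2,690.4356
  Σ                    400.5256     2,933.9018
P = 400.5256; Macaulay duration = 2,933.9018 / 400.5256 = 7.32513 half-year periods = 3.66256 years.
Modified duration = D_Mac / (1 + y) = 3.66256 / 1.05375 = 3.47574 years.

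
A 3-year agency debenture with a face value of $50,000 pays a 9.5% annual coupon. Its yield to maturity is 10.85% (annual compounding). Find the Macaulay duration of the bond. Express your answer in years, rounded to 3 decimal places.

Periodic yield y = 0.1085. Discount each cash flow and weight by its year:
  t   CF        PV=CF/(1+0.1085)^t    t·PV
  1     4,750.00     4,285.0699     4,285.0699
  2     4,750.00     3,865.6472     7,731.2944
  3    54,750.00    40,195.4626   120,586.3878
  Σ                 48,346.1797   132,602.7521
Price P = Σ PV = 48,346.1797.
Macaulay duration = Σ(t·PV) / P = 132,602.7521 / 48,346.1797 = 2.74278 years.

2.743 years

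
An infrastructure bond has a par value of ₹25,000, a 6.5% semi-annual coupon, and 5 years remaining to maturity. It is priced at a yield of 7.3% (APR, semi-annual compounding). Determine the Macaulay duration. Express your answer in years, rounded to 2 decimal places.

4.33 years

Periodic yield y = 0.0365. Discount each cash flow and weight by its period:
  t   CF        PV=CF/(1+0.0365)^t    t·PV
  1       812.50       783.8881       783.8881
  2       812.50       756.2837     1,512.5675
  3       812.50       729.6515     2,188.9544
  4       812.50       703.9570     2,815.8281
  5       812.50       679.1674     3,395.8370
  6       812.50       655.2508     3,931.5045
  7       812.50       632.1763     4,425.2342
  8       812.50       609.9144     4,879.3155
  9       812.50       588.4365     5,295.9286
  10   25,812.50    18,035.8662   180,358.6620
  Σ                 24,174.5919   209,587.7199
Price P = Σ PV = 24,174.5919.
Macaulay duration = Σ(t·PV) / P = 209,587.7199 / 24,174.5919 = 8.66975 half-year periods.
In years: 8.66975 / 2 = 4.33488 years.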